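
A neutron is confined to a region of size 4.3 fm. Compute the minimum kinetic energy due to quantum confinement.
280.168 keV

Using the uncertainty principle:

1. Position uncertainty: Δx ≈ 4.300e-15 m
2. Minimum momentum uncertainty: Δp = ℏ/(2Δx) = 1.226e-20 kg·m/s
3. Minimum kinetic energy:
   KE = (Δp)²/(2m) = (1.226e-20)²/(2 × 1.675e-27 kg)
   KE = 4.489e-14 J = 280.168 keV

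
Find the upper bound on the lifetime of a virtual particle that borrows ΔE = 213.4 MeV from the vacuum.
1.542 ys

Using the energy-time uncertainty principle:
ΔEΔt ≥ ℏ/2

For a virtual particle borrowing energy ΔE, the maximum lifetime is:
Δt_max = ℏ/(2ΔE)

Converting energy:
ΔE = 213.4 MeV = 3.419e-11 J

Δt_max = (1.055e-34 J·s) / (2 × 3.419e-11 J)
Δt_max = 1.542e-24 s = 1.542 ys

Virtual particles with higher borrowed energy exist for shorter times.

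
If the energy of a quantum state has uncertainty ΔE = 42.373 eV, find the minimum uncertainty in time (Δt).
7.767 as

Using the energy-time uncertainty principle:
ΔEΔt ≥ ℏ/2

The minimum uncertainty in time is:
Δt_min = ℏ/(2ΔE)
Δt_min = (1.055e-34 J·s) / (2 × 6.789e-18 J)
Δt_min = 7.767e-18 s = 7.767 as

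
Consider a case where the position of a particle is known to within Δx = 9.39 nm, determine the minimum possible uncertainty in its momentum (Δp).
5.615 × 10^-27 kg·m/s

Using the Heisenberg uncertainty principle:
ΔxΔp ≥ ℏ/2

The minimum uncertainty in momentum is:
Δp_min = ℏ/(2Δx)
Δp_min = (1.055e-34 J·s) / (2 × 9.390e-09 m)
Δp_min = 5.615e-27 kg·m/s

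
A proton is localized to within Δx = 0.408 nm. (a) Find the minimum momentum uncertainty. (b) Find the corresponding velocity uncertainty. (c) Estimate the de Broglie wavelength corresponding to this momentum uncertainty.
(a) Δp_min = 1.292 × 10^-25 kg·m/s
(b) Δv_min = 77.266 m/s
(c) λ_dB = 5.127 nm

Step-by-step:

(a) From the uncertainty principle:
Δp_min = ℏ/(2Δx) = (1.055e-34 J·s)/(2 × 4.080e-10 m) = 1.292e-25 kg·m/s

(b) The velocity uncertainty:
Δv = Δp/m = (1.292e-25 kg·m/s)/(1.673e-27 kg) = 7.727e+01 m/s = 77.266 m/s

(c) The de Broglie wavelength for this momentum:
λ = h/p = (6.626e-34 J·s)/(1.292e-25 kg·m/s) = 5.127e-09 m = 5.127 nm

Note: The de Broglie wavelength is comparable to the localization size, as expected from wave-particle duality.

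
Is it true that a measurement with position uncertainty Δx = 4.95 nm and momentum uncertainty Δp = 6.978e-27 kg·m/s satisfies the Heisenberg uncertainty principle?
No, it violates the uncertainty principle (impossible measurement).

Calculate the product ΔxΔp:
ΔxΔp = (4.950e-09 m) × (6.978e-27 kg·m/s)
ΔxΔp = 3.454e-35 J·s

Compare to the minimum allowed value ℏ/2:
ℏ/2 = 5.273e-35 J·s

Since ΔxΔp = 3.454e-35 J·s < 5.273e-35 J·s = ℏ/2,
the measurement violates the uncertainty principle.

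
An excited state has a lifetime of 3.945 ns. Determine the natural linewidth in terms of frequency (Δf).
20.172 MHz

Using the energy-time uncertainty principle and E = hf:
ΔEΔt ≥ ℏ/2
hΔf·Δt ≥ ℏ/2

The minimum frequency uncertainty is:
Δf = ℏ/(2hτ) = 1/(4πτ)
Δf = 1/(4π × 3.945e-09 s)
Δf = 2.017e+07 Hz = 20.172 MHz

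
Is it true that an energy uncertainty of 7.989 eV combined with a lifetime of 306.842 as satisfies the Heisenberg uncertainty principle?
Yes, it satisfies the uncertainty relation.

Calculate the product ΔEΔt:
ΔE = 7.989 eV = 1.280e-18 J
ΔEΔt = (1.280e-18 J) × (3.068e-16 s)
ΔEΔt = 3.928e-34 J·s

Compare to the minimum allowed value ℏ/2:
ℏ/2 = 5.273e-35 J·s

Since ΔEΔt = 3.928e-34 J·s ≥ 5.273e-35 J·s = ℏ/2,
this satisfies the uncertainty relation.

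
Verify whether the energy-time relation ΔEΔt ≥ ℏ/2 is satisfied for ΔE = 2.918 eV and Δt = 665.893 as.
Yes, it satisfies the uncertainty relation.

Calculate the product ΔEΔt:
ΔE = 2.918 eV = 4.675e-19 J
ΔEΔt = (4.675e-19 J) × (6.659e-16 s)
ΔEΔt = 3.113e-34 J·s

Compare to the minimum allowed value ℏ/2:
ℏ/2 = 5.273e-35 J·s

Since ΔEΔt = 3.113e-34 J·s ≥ 5.273e-35 J·s = ℏ/2,
this satisfies the uncertainty relation.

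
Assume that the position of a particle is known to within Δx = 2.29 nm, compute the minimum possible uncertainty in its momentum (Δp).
2.303 × 10^-26 kg·m/s

Using the Heisenberg uncertainty principle:
ΔxΔp ≥ ℏ/2

The minimum uncertainty in momentum is:
Δp_min = ℏ/(2Δx)
Δp_min = (1.055e-34 J·s) / (2 × 2.290e-09 m)
Δp_min = 2.303e-26 kg·m/s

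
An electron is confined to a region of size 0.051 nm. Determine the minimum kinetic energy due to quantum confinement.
3.662 eV

Using the uncertainty principle:

1. Position uncertainty: Δx ≈ 5.100e-11 m
2. Minimum momentum uncertainty: Δp = ℏ/(2Δx) = 1.034e-24 kg·m/s
3. Minimum kinetic energy:
   KE = (Δp)²/(2m) = (1.034e-24)²/(2 × 9.109e-31 kg)
   KE = 5.867e-19 J = 3.662 eV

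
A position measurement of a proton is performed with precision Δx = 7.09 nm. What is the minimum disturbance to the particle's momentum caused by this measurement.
7.437 × 10^-27 kg·m/s

The uncertainty principle implies that measuring position disturbs momentum:
ΔxΔp ≥ ℏ/2

When we measure position with precision Δx, we necessarily introduce a momentum uncertainty:
Δp ≥ ℏ/(2Δx)
Δp_min = (1.055e-34 J·s) / (2 × 7.090e-09 m)
Δp_min = 7.437e-27 kg·m/s

The more precisely we measure position, the greater the momentum disturbance.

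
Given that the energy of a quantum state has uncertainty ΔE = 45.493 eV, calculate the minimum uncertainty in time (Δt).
7.234 as

Using the energy-time uncertainty principle:
ΔEΔt ≥ ℏ/2

The minimum uncertainty in time is:
Δt_min = ℏ/(2ΔE)
Δt_min = (1.055e-34 J·s) / (2 × 7.289e-18 J)
Δt_min = 7.234e-18 s = 7.234 as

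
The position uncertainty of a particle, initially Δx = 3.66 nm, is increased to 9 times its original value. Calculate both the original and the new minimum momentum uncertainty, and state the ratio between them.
Original Δp_min = 1.441 × 10^-26 kg·m/s; new Δp'_min = 1.601 × 10^-27 kg·m/s; ratio Δp'_min/Δp_min = 1/9.

From the uncertainty principle ΔxΔp ≥ ℏ/2, the minimum momentum uncertainty is Δp_min = ℏ/(2Δx).

Original (Δx = 3.66 nm = 3.660e-09 m):
Δp_min = (1.055e-34 J·s)/(2 × 3.660e-09 m) = 1.441e-26 kg·m/s

When Δx → 9Δx:
Δp'_min = ℏ/(2 × 9Δx) = (1/9) × ℏ/(2Δx) = (1/9) × Δp_min
Δp'_min = 1/9 × 1.441e-26 kg·m/s = 1.601e-27 kg·m/s

Since Δp_min ∝ 1/Δx, when Δx is increased to 9 times its original value, Δp_min decreases to 1/9 of its original value.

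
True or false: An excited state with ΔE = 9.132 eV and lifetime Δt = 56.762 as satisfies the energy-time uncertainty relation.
Yes, it satisfies the uncertainty relation.

Calculate the product ΔEΔt:
ΔE = 9.132 eV = 1.463e-18 J
ΔEΔt = (1.463e-18 J) × (5.676e-17 s)
ΔEΔt = 8.305e-35 J·s

Compare to the minimum allowed value ℏ/2:
ℏ/2 = 5.273e-35 J·s

Since ΔEΔt = 8.305e-35 J·s ≥ 5.273e-35 J·s = ℏ/2,
this satisfies the uncertainty relation.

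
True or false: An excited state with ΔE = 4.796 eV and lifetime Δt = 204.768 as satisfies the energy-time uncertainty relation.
Yes, it satisfies the uncertainty relation.

Calculate the product ΔEΔt:
ΔE = 4.796 eV = 7.684e-19 J
ΔEΔt = (7.684e-19 J) × (2.048e-16 s)
ΔEΔt = 1.573e-34 J·s

Compare to the minimum allowed value ℏ/2:
ℏ/2 = 5.273e-35 J·s

Since ΔEΔt = 1.573e-34 J·s ≥ 5.273e-35 J·s = ℏ/2,
this satisfies the uncertainty relation.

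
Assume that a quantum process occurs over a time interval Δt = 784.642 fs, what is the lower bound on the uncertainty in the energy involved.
419.435 μeV

Using the energy-time uncertainty principle:
ΔEΔt ≥ ℏ/2

The minimum uncertainty in energy is:
ΔE_min = ℏ/(2Δt)
ΔE_min = (1.055e-34 J·s) / (2 × 7.846e-13 s)
ΔE_min = 6.720e-23 J = 419.435 μeV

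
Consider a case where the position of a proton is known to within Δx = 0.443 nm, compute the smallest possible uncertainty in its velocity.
71.161 m/s

Using the Heisenberg uncertainty principle and Δp = mΔv:
ΔxΔp ≥ ℏ/2
Δx(mΔv) ≥ ℏ/2

The minimum uncertainty in velocity is:
Δv_min = ℏ/(2mΔx)
Δv_min = (1.055e-34 J·s) / (2 × 1.673e-27 kg × 4.430e-10 m)
Δv_min = 7.116e+01 m/s = 71.161 m/s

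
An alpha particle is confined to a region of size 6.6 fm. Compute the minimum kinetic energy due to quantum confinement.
29.977 keV

Using the uncertainty principle:

1. Position uncertainty: Δx ≈ 6.600e-15 m
2. Minimum momentum uncertainty: Δp = ℏ/(2Δx) = 7.989e-21 kg·m/s
3. Minimum kinetic energy:
   KE = (Δp)²/(2m) = (7.989e-21)²/(2 × 6.645e-27 kg)
   KE = 4.803e-15 J = 29.977 keV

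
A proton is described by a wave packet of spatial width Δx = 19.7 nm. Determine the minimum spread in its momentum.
2.677 × 10^-27 kg·m/s

For a wave packet, the spatial width Δx and momentum spread Δp are related by the uncertainty principle:
ΔxΔp ≥ ℏ/2

The minimum momentum spread is:
Δp_min = ℏ/(2Δx)
Δp_min = (1.055e-34 J·s) / (2 × 1.970e-08 m)
Δp_min = 2.677e-27 kg·m/s

A wave packet cannot have both a well-defined position and well-defined momentum.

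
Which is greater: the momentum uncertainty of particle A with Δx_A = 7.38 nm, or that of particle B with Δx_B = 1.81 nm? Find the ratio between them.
Particle B has the larger minimum momentum uncertainty, by a factor of 4.08.

For each particle, the minimum momentum uncertainty is Δp_min = ℏ/(2Δx):

Particle A: Δp_A = ℏ/(2×7.380e-09 m) = 7.145e-27 kg·m/s
Particle B: Δp_B = ℏ/(2×1.810e-09 m) = 2.913e-26 kg·m/s

Ratio: Δp_B/Δp_A = 4.08

Since Δp_min ∝ 1/Δx, the particle with smaller position uncertainty (B) has larger momentum uncertainty.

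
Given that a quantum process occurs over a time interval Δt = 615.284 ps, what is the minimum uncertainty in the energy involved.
534.885 neV

Using the energy-time uncertainty principle:
ΔEΔt ≥ ℏ/2

The minimum uncertainty in energy is:
ΔE_min = ℏ/(2Δt)
ΔE_min = (1.055e-34 J·s) / (2 × 6.153e-10 s)
ΔE_min = 8.570e-26 J = 534.885 neV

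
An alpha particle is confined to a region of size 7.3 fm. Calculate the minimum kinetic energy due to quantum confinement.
24.504 keV

Using the uncertainty principle:

1. Position uncertainty: Δx ≈ 7.300e-15 m
2. Minimum momentum uncertainty: Δp = ℏ/(2Δx) = 7.223e-21 kg·m/s
3. Minimum kinetic energy:
   KE = (Δp)²/(2m) = (7.223e-21)²/(2 × 6.645e-27 kg)
   KE = 3.926e-15 J = 24.504 keV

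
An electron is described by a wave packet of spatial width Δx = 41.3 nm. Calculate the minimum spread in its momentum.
1.277 × 10^-27 kg·m/s

For a wave packet, the spatial width Δx and momentum spread Δp are related by the uncertainty principle:
ΔxΔp ≥ ℏ/2

The minimum momentum spread is:
Δp_min = ℏ/(2Δx)
Δp_min = (1.055e-34 J·s) / (2 × 4.130e-08 m)
Δp_min = 1.277e-27 kg·m/s

A wave packet cannot have both a well-defined position and well-defined momentum.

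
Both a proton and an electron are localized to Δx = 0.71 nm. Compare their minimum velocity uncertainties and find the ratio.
The electron has the larger minimum velocity uncertainty, by a ratio of 1836.2.

For both particles, Δp_min = ℏ/(2Δx) = 7.427e-26 kg·m/s (same for both).

The velocity uncertainty is Δv = Δp/m:
- proton: Δv = 7.427e-26 / 1.673e-27 = 4.440e+01 m/s = 44.401 m/s
- electron: Δv = 7.427e-26 / 9.109e-31 = 8.153e+04 m/s = 81.527 km/s

Ratio: 8.153e+04 / 4.440e+01 = 1836.2

The lighter particle has larger velocity uncertainty because Δv ∝ 1/m.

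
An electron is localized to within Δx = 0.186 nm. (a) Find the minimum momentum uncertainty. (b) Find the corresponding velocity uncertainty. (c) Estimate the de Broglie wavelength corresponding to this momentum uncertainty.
(a) Δp_min = 2.835 × 10^-25 kg·m/s
(b) Δv_min = 311.203 km/s
(c) λ_dB = 2.337 nm

Step-by-step:

(a) From the uncertainty principle:
Δp_min = ℏ/(2Δx) = (1.055e-34 J·s)/(2 × 1.860e-10 m) = 2.835e-25 kg·m/s

(b) The velocity uncertainty:
Δv = Δp/m = (2.835e-25 kg·m/s)/(9.109e-31 kg) = 3.112e+05 m/s = 311.203 km/s

(c) The de Broglie wavelength for this momentum:
λ = h/p = (6.626e-34 J·s)/(2.835e-25 kg·m/s) = 2.337e-09 m = 2.337 nm

Note: The de Broglie wavelength is comparable to the localization size, as expected from wave-particle duality.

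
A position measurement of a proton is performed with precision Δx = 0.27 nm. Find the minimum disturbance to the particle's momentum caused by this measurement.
1.953 × 10^-25 kg·m/s

The uncertainty principle implies that measuring position disturbs momentum:
ΔxΔp ≥ ℏ/2

When we measure position with precision Δx, we necessarily introduce a momentum uncertainty:
Δp ≥ ℏ/(2Δx)
Δp_min = (1.055e-34 J·s) / (2 × 2.700e-10 m)
Δp_min = 1.953e-25 kg·m/s

The more precisely we measure position, the greater the momentum disturbance.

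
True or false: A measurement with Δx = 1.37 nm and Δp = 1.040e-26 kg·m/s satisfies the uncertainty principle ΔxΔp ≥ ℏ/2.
No, it violates the uncertainty principle (impossible measurement).

Calculate the product ΔxΔp:
ΔxΔp = (1.370e-09 m) × (1.040e-26 kg·m/s)
ΔxΔp = 1.425e-35 J·s

Compare to the minimum allowed value ℏ/2:
ℏ/2 = 5.273e-35 J·s

Since ΔxΔp = 1.425e-35 J·s < 5.273e-35 J·s = ℏ/2,
the measurement violates the uncertainty principle.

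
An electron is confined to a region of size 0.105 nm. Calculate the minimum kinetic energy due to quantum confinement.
863.942 meV

Using the uncertainty principle:

1. Position uncertainty: Δx ≈ 1.050e-10 m
2. Minimum momentum uncertainty: Δp = ℏ/(2Δx) = 5.022e-25 kg·m/s
3. Minimum kinetic energy:
   KE = (Δp)²/(2m) = (5.022e-25)²/(2 × 9.109e-31 kg)
   KE = 1.384e-19 J = 863.942 meV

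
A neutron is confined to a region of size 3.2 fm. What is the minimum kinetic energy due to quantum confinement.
505.890 keV

Using the uncertainty principle:

1. Position uncertainty: Δx ≈ 3.200e-15 m
2. Minimum momentum uncertainty: Δp = ℏ/(2Δx) = 1.648e-20 kg·m/s
3. Minimum kinetic energy:
   KE = (Δp)²/(2m) = (1.648e-20)²/(2 × 1.675e-27 kg)
   KE = 8.105e-14 J = 505.890 keV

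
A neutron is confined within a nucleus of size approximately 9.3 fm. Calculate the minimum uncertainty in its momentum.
5.670 × 10^-21 kg·m/s

Using the Heisenberg uncertainty principle:
ΔxΔp ≥ ℏ/2

With Δx ≈ L = 9.300e-15 m (the confinement size):
Δp_min = ℏ/(2Δx)
Δp_min = (1.055e-34 J·s) / (2 × 9.300e-15 m)
Δp_min = 5.670e-21 kg·m/s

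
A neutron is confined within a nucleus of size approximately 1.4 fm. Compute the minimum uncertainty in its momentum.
3.766 × 10^-20 kg·m/s

Using the Heisenberg uncertainty principle:
ΔxΔp ≥ ℏ/2

With Δx ≈ L = 1.400e-15 m (the confinement size):
Δp_min = ℏ/(2Δx)
Δp_min = (1.055e-34 J·s) / (2 × 1.400e-15 m)
Δp_min = 3.766e-20 kg·m/s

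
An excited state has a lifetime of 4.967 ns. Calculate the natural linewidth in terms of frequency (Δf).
16.021 MHz

Using the energy-time uncertainty principle and E = hf:
ΔEΔt ≥ ℏ/2
hΔf·Δt ≥ ℏ/2

The minimum frequency uncertainty is:
Δf = ℏ/(2hτ) = 1/(4πτ)
Δf = 1/(4π × 4.967e-09 s)
Δf = 1.602e+07 Hz = 16.021 MHz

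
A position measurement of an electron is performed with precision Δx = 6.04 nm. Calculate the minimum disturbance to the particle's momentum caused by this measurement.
8.730 × 10^-27 kg·m/s

The uncertainty principle implies that measuring position disturbs momentum:
ΔxΔp ≥ ℏ/2

When we measure position with precision Δx, we necessarily introduce a momentum uncertainty:
Δp ≥ ℏ/(2Δx)
Δp_min = (1.055e-34 J·s) / (2 × 6.040e-09 m)
Δp_min = 8.730e-27 kg·m/s

The more precisely we measure position, the greater the momentum disturbance.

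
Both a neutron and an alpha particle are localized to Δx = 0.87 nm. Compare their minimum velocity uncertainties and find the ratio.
The neutron has the larger minimum velocity uncertainty, by a ratio of 4.0.

For both particles, Δp_min = ℏ/(2Δx) = 6.061e-26 kg·m/s (same for both).

The velocity uncertainty is Δv = Δp/m:
- neutron: Δv = 6.061e-26 / 1.675e-27 = 3.619e+01 m/s = 36.185 m/s
- alpha particle: Δv = 6.061e-26 / 6.645e-27 = 9.121e+00 m/s = 9.121 m/s

Ratio: 3.619e+01 / 9.121e+00 = 4.0

The lighter particle has larger velocity uncertainty because Δv ∝ 1/m.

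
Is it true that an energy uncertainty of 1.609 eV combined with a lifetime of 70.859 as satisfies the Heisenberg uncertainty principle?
No, it violates the uncertainty relation.

Calculate the product ΔEΔt:
ΔE = 1.609 eV = 2.578e-19 J
ΔEΔt = (2.578e-19 J) × (7.086e-17 s)
ΔEΔt = 1.827e-35 J·s

Compare to the minimum allowed value ℏ/2:
ℏ/2 = 5.273e-35 J·s

Since ΔEΔt = 1.827e-35 J·s < 5.273e-35 J·s = ℏ/2,
this violates the uncertainty relation.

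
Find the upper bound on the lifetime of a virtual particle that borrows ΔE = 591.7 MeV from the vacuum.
5.562 × 10^-25 s

Using the energy-time uncertainty principle:
ΔEΔt ≥ ℏ/2

For a virtual particle borrowing energy ΔE, the maximum lifetime is:
Δt_max = ℏ/(2ΔE)

Converting energy:
ΔE = 591.7 MeV = 9.480e-11 J

Δt_max = (1.055e-34 J·s) / (2 × 9.480e-11 J)
Δt_max = 5.562e-25 s = 5.562 × 10^-25 s

Virtual particles with higher borrowed energy exist for shorter times.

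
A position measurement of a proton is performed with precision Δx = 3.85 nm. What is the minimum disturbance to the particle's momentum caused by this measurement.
1.370 × 10^-26 kg·m/s

The uncertainty principle implies that measuring position disturbs momentum:
ΔxΔp ≥ ℏ/2

When we measure position with precision Δx, we necessarily introduce a momentum uncertainty:
Δp ≥ ℏ/(2Δx)
Δp_min = (1.055e-34 J·s) / (2 × 3.850e-09 m)
Δp_min = 1.370e-26 kg·m/s

The more precisely we measure position, the greater the momentum disturbance.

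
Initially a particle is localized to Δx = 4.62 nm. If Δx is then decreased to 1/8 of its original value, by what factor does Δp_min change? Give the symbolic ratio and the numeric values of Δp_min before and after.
Original Δp_min = 1.141 × 10^-26 kg·m/s; new Δp'_min = 9.130 × 10^-26 kg·m/s; ratio Δp'_min/Δp_min = 8.

From the uncertainty principle ΔxΔp ≥ ℏ/2, the minimum momentum uncertainty is Δp_min = ℏ/(2Δx).

Original (Δx = 4.62 nm = 4.620e-09 m):
Δp_min = (1.055e-34 J·s)/(2 × 4.620e-09 m) = 1.141e-26 kg·m/s

When Δx → (1/8)Δx:
Δp'_min = ℏ/(2 × (1/8)Δx) = 8 × ℏ/(2Δx) = 8 × Δp_min
Δp'_min = 8 × 1.141e-26 kg·m/s = 9.130e-26 kg·m/s

Since Δp_min ∝ 1/Δx, when Δx is decreased to 1/8 of its original value, Δp_min increases to 8 times its original value.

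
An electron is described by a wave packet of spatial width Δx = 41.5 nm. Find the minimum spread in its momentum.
1.271 × 10^-27 kg·m/s

For a wave packet, the spatial width Δx and momentum spread Δp are related by the uncertainty principle:
ΔxΔp ≥ ℏ/2

The minimum momentum spread is:
Δp_min = ℏ/(2Δx)
Δp_min = (1.055e-34 J·s) / (2 × 4.150e-08 m)
Δp_min = 1.271e-27 kg·m/s

A wave packet cannot have both a well-defined position and well-defined momentum.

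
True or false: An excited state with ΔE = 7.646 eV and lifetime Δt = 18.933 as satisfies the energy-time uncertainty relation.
No, it violates the uncertainty relation.

Calculate the product ΔEΔt:
ΔE = 7.646 eV = 1.225e-18 J
ΔEΔt = (1.225e-18 J) × (1.893e-17 s)
ΔEΔt = 2.319e-35 J·s

Compare to the minimum allowed value ℏ/2:
ℏ/2 = 5.273e-35 J·s

Since ΔEΔt = 2.319e-35 J·s < 5.273e-35 J·s = ℏ/2,
this violates the uncertainty relation.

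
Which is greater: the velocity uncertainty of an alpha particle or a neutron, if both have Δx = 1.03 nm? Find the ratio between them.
The neutron has the larger minimum velocity uncertainty, by a ratio of 4.0.

For both particles, Δp_min = ℏ/(2Δx) = 5.119e-26 kg·m/s (same for both).

The velocity uncertainty is Δv = Δp/m:
- alpha particle: Δv = 5.119e-26 / 6.645e-27 = 7.704e+00 m/s = 7.704 m/s
- neutron: Δv = 5.119e-26 / 1.675e-27 = 3.056e+01 m/s = 30.564 m/s

Ratio: 3.056e+01 / 7.704e+00 = 4.0

The lighter particle has larger velocity uncertainty because Δv ∝ 1/m.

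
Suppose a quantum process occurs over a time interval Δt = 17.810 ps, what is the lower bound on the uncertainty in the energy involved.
18.479 μeV

Using the energy-time uncertainty principle:
ΔEΔt ≥ ℏ/2

The minimum uncertainty in energy is:
ΔE_min = ℏ/(2Δt)
ΔE_min = (1.055e-34 J·s) / (2 × 1.781e-11 s)
ΔE_min = 2.961e-24 J = 18.479 μeV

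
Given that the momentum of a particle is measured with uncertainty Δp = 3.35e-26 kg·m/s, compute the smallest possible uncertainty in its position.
1.574 nm

Using the Heisenberg uncertainty principle:
ΔxΔp ≥ ℏ/2

The minimum uncertainty in position is:
Δx_min = ℏ/(2Δp)
Δx_min = (1.055e-34 J·s) / (2 × 3.350e-26 kg·m/s)
Δx_min = 1.574e-09 m = 1.574 nm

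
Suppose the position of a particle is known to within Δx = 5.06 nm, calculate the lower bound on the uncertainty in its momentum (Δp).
1.042 × 10^-26 kg·m/s

Using the Heisenberg uncertainty principle:
ΔxΔp ≥ ℏ/2

The minimum uncertainty in momentum is:
Δp_min = ℏ/(2Δx)
Δp_min = (1.055e-34 J·s) / (2 × 5.060e-09 m)
Δp_min = 1.042e-26 kg·m/s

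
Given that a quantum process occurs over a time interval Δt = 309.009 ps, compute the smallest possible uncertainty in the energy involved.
1.065 μeV

Using the energy-time uncertainty principle:
ΔEΔt ≥ ℏ/2

The minimum uncertainty in energy is:
ΔE_min = ℏ/(2Δt)
ΔE_min = (1.055e-34 J·s) / (2 × 3.090e-10 s)
ΔE_min = 1.706e-25 J = 1.065 μeV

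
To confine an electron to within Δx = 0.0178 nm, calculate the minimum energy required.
30.062 eV

Localizing a particle requires giving it sufficient momentum uncertainty:

1. From uncertainty principle: Δp ≥ ℏ/(2Δx)
   Δp_min = (1.055e-34 J·s) / (2 × 1.780e-11 m)
   Δp_min = 2.962e-24 kg·m/s

2. This momentum uncertainty corresponds to kinetic energy:
   KE ≈ (Δp)²/(2m) = (2.962e-24)²/(2 × 9.109e-31 kg)
   KE = 4.817e-18 J = 30.062 eV

Tighter localization requires more energy.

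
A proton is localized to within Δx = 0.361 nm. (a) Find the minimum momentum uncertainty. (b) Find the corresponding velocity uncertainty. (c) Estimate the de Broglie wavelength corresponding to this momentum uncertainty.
(a) Δp_min = 1.461 × 10^-25 kg·m/s
(b) Δv_min = 87.326 m/s
(c) λ_dB = 4.536 nm

Step-by-step:

(a) From the uncertainty principle:
Δp_min = ℏ/(2Δx) = (1.055e-34 J·s)/(2 × 3.610e-10 m) = 1.461e-25 kg·m/s

(b) The velocity uncertainty:
Δv = Δp/m = (1.461e-25 kg·m/s)/(1.673e-27 kg) = 8.733e+01 m/s = 87.326 m/s

(c) The de Broglie wavelength for this momentum:
λ = h/p = (6.626e-34 J·s)/(1.461e-25 kg·m/s) = 4.536e-09 m = 4.536 nm

Note: The de Broglie wavelength is comparable to the localization size, as expected from wave-particle duality.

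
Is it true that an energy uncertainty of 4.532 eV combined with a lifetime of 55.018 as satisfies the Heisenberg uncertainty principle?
No, it violates the uncertainty relation.

Calculate the product ΔEΔt:
ΔE = 4.532 eV = 7.261e-19 J
ΔEΔt = (7.261e-19 J) × (5.502e-17 s)
ΔEΔt = 3.995e-35 J·s

Compare to the minimum allowed value ℏ/2:
ℏ/2 = 5.273e-35 J·s

Since ΔEΔt = 3.995e-35 J·s < 5.273e-35 J·s = ℏ/2,
this violates the uncertainty relation.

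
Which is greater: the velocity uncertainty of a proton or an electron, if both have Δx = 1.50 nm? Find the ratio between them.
The electron has the larger minimum velocity uncertainty, by a ratio of 1836.2.

For both particles, Δp_min = ℏ/(2Δx) = 3.515e-26 kg·m/s (same for both).

The velocity uncertainty is Δv = Δp/m:
- proton: Δv = 3.515e-26 / 1.673e-27 = 2.102e+01 m/s = 21.016 m/s
- electron: Δv = 3.515e-26 / 9.109e-31 = 3.859e+04 m/s = 38.589 km/s

Ratio: 3.859e+04 / 2.102e+01 = 1836.2

The lighter particle has larger velocity uncertainty because Δv ∝ 1/m.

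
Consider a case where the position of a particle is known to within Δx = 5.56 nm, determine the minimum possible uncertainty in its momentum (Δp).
9.484 × 10^-27 kg·m/s

Using the Heisenberg uncertainty principle:
ΔxΔp ≥ ℏ/2

The minimum uncertainty in momentum is:
Δp_min = ℏ/(2Δx)
Δp_min = (1.055e-34 J·s) / (2 × 5.560e-09 m)
Δp_min = 9.484e-27 kg·m/s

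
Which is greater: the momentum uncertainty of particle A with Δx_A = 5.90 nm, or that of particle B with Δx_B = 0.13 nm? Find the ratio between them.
Particle B has the larger minimum momentum uncertainty, by a factor of 45.38.

For each particle, the minimum momentum uncertainty is Δp_min = ℏ/(2Δx):

Particle A: Δp_A = ℏ/(2×5.900e-09 m) = 8.937e-27 kg·m/s
Particle B: Δp_B = ℏ/(2×1.300e-10 m) = 4.056e-25 kg·m/s

Ratio: Δp_B/Δp_A = 45.38

Since Δp_min ∝ 1/Δx, the particle with smaller position uncertainty (B) has larger momentum uncertainty.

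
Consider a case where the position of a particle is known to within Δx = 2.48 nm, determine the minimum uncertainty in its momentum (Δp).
2.126 × 10^-26 kg·m/s

Using the Heisenberg uncertainty principle:
ΔxΔp ≥ ℏ/2

The minimum uncertainty in momentum is:
Δp_min = ℏ/(2Δx)
Δp_min = (1.055e-34 J·s) / (2 × 2.480e-09 m)
Δp_min = 2.126e-26 kg·m/s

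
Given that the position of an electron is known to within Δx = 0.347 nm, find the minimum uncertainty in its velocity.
166.812 km/s

Using the Heisenberg uncertainty principle and Δp = mΔv:
ΔxΔp ≥ ℏ/2
Δx(mΔv) ≥ ℏ/2

The minimum uncertainty in velocity is:
Δv_min = ℏ/(2mΔx)
Δv_min = (1.055e-34 J·s) / (2 × 9.109e-31 kg × 3.470e-10 m)
Δv_min = 1.668e+05 m/s = 166.812 km/s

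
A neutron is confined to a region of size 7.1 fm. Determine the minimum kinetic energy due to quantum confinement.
102.764 keV

Using the uncertainty principle:

1. Position uncertainty: Δx ≈ 7.100e-15 m
2. Minimum momentum uncertainty: Δp = ℏ/(2Δx) = 7.427e-21 kg·m/s
3. Minimum kinetic energy:
   KE = (Δp)²/(2m) = (7.427e-21)²/(2 × 1.675e-27 kg)
   KE = 1.646e-14 J = 102.764 keV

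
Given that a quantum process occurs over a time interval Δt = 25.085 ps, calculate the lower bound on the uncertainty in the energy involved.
13.120 μeV

Using the energy-time uncertainty principle:
ΔEΔt ≥ ℏ/2

The minimum uncertainty in energy is:
ΔE_min = ℏ/(2Δt)
ΔE_min = (1.055e-34 J·s) / (2 × 2.508e-11 s)
ΔE_min = 2.102e-24 J = 13.120 μeV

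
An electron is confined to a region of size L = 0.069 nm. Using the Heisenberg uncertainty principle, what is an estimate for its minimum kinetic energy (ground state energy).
2.001 eV

Using the uncertainty principle to estimate ground state energy:

1. The position uncertainty is approximately the confinement size:
   Δx ≈ L = 6.900e-11 m

2. From ΔxΔp ≥ ℏ/2, the minimum momentum uncertainty is:
   Δp ≈ ℏ/(2L) = 7.642e-25 kg·m/s

3. The kinetic energy is approximately:
   KE ≈ (Δp)²/(2m) = (7.642e-25)²/(2 × 9.109e-31 kg)
   KE ≈ 3.205e-19 J = 2.001 eV

This is an order-of-magnitude estimate of the ground state energy.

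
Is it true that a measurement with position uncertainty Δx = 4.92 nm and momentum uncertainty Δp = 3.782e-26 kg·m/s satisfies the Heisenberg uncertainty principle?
Yes, it satisfies the uncertainty principle.

Calculate the product ΔxΔp:
ΔxΔp = (4.920e-09 m) × (3.782e-26 kg·m/s)
ΔxΔp = 1.861e-34 J·s

Compare to the minimum allowed value ℏ/2:
ℏ/2 = 5.273e-35 J·s

Since ΔxΔp = 1.861e-34 J·s ≥ 5.273e-35 J·s = ℏ/2,
the measurement satisfies the uncertainty principle.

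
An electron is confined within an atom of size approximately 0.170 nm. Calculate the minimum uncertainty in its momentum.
3.102 × 10^-25 kg·m/s

Using the Heisenberg uncertainty principle:
ΔxΔp ≥ ℏ/2

With Δx ≈ L = 1.700e-10 m (the confinement size):
Δp_min = ℏ/(2Δx)
Δp_min = (1.055e-34 J·s) / (2 × 1.700e-10 m)
Δp_min = 3.102e-25 kg·m/s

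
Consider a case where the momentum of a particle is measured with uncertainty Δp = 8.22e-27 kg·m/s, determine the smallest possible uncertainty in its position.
6.415 nm

Using the Heisenberg uncertainty principle:
ΔxΔp ≥ ℏ/2

The minimum uncertainty in position is:
Δx_min = ℏ/(2Δp)
Δx_min = (1.055e-34 J·s) / (2 × 8.220e-27 kg·m/s)
Δx_min = 6.415e-09 m = 6.415 nm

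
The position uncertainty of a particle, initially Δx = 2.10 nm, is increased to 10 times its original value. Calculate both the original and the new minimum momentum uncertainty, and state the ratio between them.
Original Δp_min = 2.511 × 10^-26 kg·m/s; new Δp'_min = 2.511 × 10^-27 kg·m/s; ratio Δp'_min/Δp_min = 1/10.

From the uncertainty principle ΔxΔp ≥ ℏ/2, the minimum momentum uncertainty is Δp_min = ℏ/(2Δx).

Original (Δx = 2.10 nm = 2.100e-09 m):
Δp_min = (1.055e-34 J·s)/(2 × 2.100e-09 m) = 2.511e-26 kg·m/s

When Δx → 10Δx:
Δp'_min = ℏ/(2 × 10Δx) = (1/10) × ℏ/(2Δx) = (1/10) × Δp_min
Δp'_min = 1/10 × 2.511e-26 kg·m/s = 2.511e-27 kg·m/s

Since Δp_min ∝ 1/Δx, when Δx is increased to 10 times its original value, Δp_min decreases to 1/10 of its original value.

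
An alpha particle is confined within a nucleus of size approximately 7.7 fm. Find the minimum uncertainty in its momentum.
6.848 × 10^-21 kg·m/s

Using the Heisenberg uncertainty principle:
ΔxΔp ≥ ℏ/2

With Δx ≈ L = 7.700e-15 m (the confinement size):
Δp_min = ℏ/(2Δx)
Δp_min = (1.055e-34 J·s) / (2 × 7.700e-15 m)
Δp_min = 6.848e-21 kg·m/s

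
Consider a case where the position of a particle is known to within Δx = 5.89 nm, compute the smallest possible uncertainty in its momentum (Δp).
8.952 × 10^-27 kg·m/s

Using the Heisenberg uncertainty principle:
ΔxΔp ≥ ℏ/2

The minimum uncertainty in momentum is:
Δp_min = ℏ/(2Δx)
Δp_min = (1.055e-34 J·s) / (2 × 5.890e-09 m)
Δp_min = 8.952e-27 kg·m/s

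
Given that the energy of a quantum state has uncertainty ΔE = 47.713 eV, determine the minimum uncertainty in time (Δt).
6.898 as

Using the energy-time uncertainty principle:
ΔEΔt ≥ ℏ/2

The minimum uncertainty in time is:
Δt_min = ℏ/(2ΔE)
Δt_min = (1.055e-34 J·s) / (2 × 7.644e-18 J)
Δt_min = 6.898e-18 s = 6.898 as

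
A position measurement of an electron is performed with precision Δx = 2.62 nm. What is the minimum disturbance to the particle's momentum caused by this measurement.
2.013 × 10^-26 kg·m/s

The uncertainty principle implies that measuring position disturbs momentum:
ΔxΔp ≥ ℏ/2

When we measure position with precision Δx, we necessarily introduce a momentum uncertainty:
Δp ≥ ℏ/(2Δx)
Δp_min = (1.055e-34 J·s) / (2 × 2.620e-09 m)
Δp_min = 2.013e-26 kg·m/s

The more precisely we measure position, the greater the momentum disturbance.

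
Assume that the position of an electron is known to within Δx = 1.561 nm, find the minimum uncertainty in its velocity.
37.081 km/s

Using the Heisenberg uncertainty principle and Δp = mΔv:
ΔxΔp ≥ ℏ/2
Δx(mΔv) ≥ ℏ/2

The minimum uncertainty in velocity is:
Δv_min = ℏ/(2mΔx)
Δv_min = (1.055e-34 J·s) / (2 × 9.109e-31 kg × 1.561e-09 m)
Δv_min = 3.708e+04 m/s = 37.081 km/s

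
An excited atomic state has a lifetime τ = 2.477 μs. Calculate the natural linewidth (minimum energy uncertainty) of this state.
132.865 peV

Using the energy-time uncertainty principle:
ΔEΔt ≥ ℏ/2

The lifetime τ represents the time uncertainty Δt.
The natural linewidth (minimum energy uncertainty) is:

ΔE = ℏ/(2τ)
ΔE = (1.055e-34 J·s) / (2 × 2.477e-06 s)
ΔE = 2.129e-29 J = 132.865 peV

This natural linewidth limits the precision of spectroscopic measurements.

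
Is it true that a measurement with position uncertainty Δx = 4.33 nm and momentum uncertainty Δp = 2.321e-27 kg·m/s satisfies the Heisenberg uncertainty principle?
No, it violates the uncertainty principle (impossible measurement).

Calculate the product ΔxΔp:
ΔxΔp = (4.330e-09 m) × (2.321e-27 kg·m/s)
ΔxΔp = 1.005e-35 J·s

Compare to the minimum allowed value ℏ/2:
ℏ/2 = 5.273e-35 J·s

Since ΔxΔp = 1.005e-35 J·s < 5.273e-35 J·s = ℏ/2,
the measurement violates the uncertainty principle.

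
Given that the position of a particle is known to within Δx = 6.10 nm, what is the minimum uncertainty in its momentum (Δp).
8.644 × 10^-27 kg·m/s

Using the Heisenberg uncertainty principle:
ΔxΔp ≥ ℏ/2

The minimum uncertainty in momentum is:
Δp_min = ℏ/(2Δx)
Δp_min = (1.055e-34 J·s) / (2 × 6.100e-09 m)
Δp_min = 8.644e-27 kg·m/s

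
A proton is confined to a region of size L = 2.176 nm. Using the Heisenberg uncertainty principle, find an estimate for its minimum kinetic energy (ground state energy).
1.096 μeV

Using the uncertainty principle to estimate ground state energy:

1. The position uncertainty is approximately the confinement size:
   Δx ≈ L = 2.176e-09 m

2. From ΔxΔp ≥ ℏ/2, the minimum momentum uncertainty is:
   Δp ≈ ℏ/(2L) = 2.423e-26 kg·m/s

3. The kinetic energy is approximately:
   KE ≈ (Δp)²/(2m) = (2.423e-26)²/(2 × 1.673e-27 kg)
   KE ≈ 1.755e-25 J = 1.096 μeV

This is an order-of-magnitude estimate of the ground state energy.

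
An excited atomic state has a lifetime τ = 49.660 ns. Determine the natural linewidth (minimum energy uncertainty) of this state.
6.627 neV

Using the energy-time uncertainty principle:
ΔEΔt ≥ ℏ/2

The lifetime τ represents the time uncertainty Δt.
The natural linewidth (minimum energy uncertainty) is:

ΔE = ℏ/(2τ)
ΔE = (1.055e-34 J·s) / (2 × 4.966e-08 s)
ΔE = 1.062e-27 J = 6.627 neV

This natural linewidth limits the precision of spectroscopic measurements.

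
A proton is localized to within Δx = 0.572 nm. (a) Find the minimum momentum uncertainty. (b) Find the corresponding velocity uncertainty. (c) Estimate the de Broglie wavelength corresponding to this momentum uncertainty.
(a) Δp_min = 9.218 × 10^-26 kg·m/s
(b) Δv_min = 55.113 m/s
(c) λ_dB = 7.188 nm

Step-by-step:

(a) From the uncertainty principle:
Δp_min = ℏ/(2Δx) = (1.055e-34 J·s)/(2 × 5.720e-10 m) = 9.218e-26 kg·m/s

(b) The velocity uncertainty:
Δv = Δp/m = (9.218e-26 kg·m/s)/(1.673e-27 kg) = 5.511e+01 m/s = 55.113 m/s

(c) The de Broglie wavelength for this momentum:
λ = h/p = (6.626e-34 J·s)/(9.218e-26 kg·m/s) = 7.188e-09 m = 7.188 nm

Note: The de Broglie wavelength is comparable to the localization size, as expected from wave-particle duality.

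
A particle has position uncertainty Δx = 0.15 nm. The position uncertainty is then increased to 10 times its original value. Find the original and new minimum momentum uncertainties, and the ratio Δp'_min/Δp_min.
Original Δp_min = 3.515 × 10^-25 kg·m/s; new Δp'_min = 3.515 × 10^-26 kg·m/s; ratio Δp'_min/Δp_min = 1/10.

From the uncertainty principle ΔxΔp ≥ ℏ/2, the minimum momentum uncertainty is Δp_min = ℏ/(2Δx).

Original (Δx = 0.15 nm = 1.500e-10 m):
Δp_min = (1.055e-34 J·s)/(2 × 1.500e-10 m) = 3.515e-25 kg·m/s

When Δx → 10Δx:
Δp'_min = ℏ/(2 × 10Δx) = (1/10) × ℏ/(2Δx) = (1/10) × Δp_min
Δp'_min = 1/10 × 3.515e-25 kg·m/s = 3.515e-26 kg·m/s

Since Δp_min ∝ 1/Δx, when Δx is increased to 10 times its original value, Δp_min decreases to 1/10 of its original value.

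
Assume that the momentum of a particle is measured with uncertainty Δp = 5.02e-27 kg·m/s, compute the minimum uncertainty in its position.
10.504 nm

Using the Heisenberg uncertainty principle:
ΔxΔp ≥ ℏ/2

The minimum uncertainty in position is:
Δx_min = ℏ/(2Δp)
Δx_min = (1.055e-34 J·s) / (2 × 5.020e-27 kg·m/s)
Δx_min = 1.050e-08 m = 10.504 nm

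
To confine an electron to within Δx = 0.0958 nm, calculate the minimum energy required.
1.038 eV

Localizing a particle requires giving it sufficient momentum uncertainty:

1. From uncertainty principle: Δp ≥ ℏ/(2Δx)
   Δp_min = (1.055e-34 J·s) / (2 × 9.580e-11 m)
   Δp_min = 5.504e-25 kg·m/s

2. This momentum uncertainty corresponds to kinetic energy:
   KE ≈ (Δp)²/(2m) = (5.504e-25)²/(2 × 9.109e-31 kg)
   KE = 1.663e-19 J = 1.038 eV

Tighter localization requires more energy.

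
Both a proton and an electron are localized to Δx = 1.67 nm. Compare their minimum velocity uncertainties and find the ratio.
The electron has the larger minimum velocity uncertainty, by a ratio of 1836.2.

For both particles, Δp_min = ℏ/(2Δx) = 3.157e-26 kg·m/s (same for both).

The velocity uncertainty is Δv = Δp/m:
- proton: Δv = 3.157e-26 / 1.673e-27 = 1.888e+01 m/s = 18.877 m/s
- electron: Δv = 3.157e-26 / 9.109e-31 = 3.466e+04 m/s = 34.661 km/s

Ratio: 3.466e+04 / 1.888e+01 = 1836.2

The lighter particle has larger velocity uncertainty because Δv ∝ 1/m.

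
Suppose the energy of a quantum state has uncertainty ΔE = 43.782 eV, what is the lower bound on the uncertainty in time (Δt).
7.517 as

Using the energy-time uncertainty principle:
ΔEΔt ≥ ℏ/2

The minimum uncertainty in time is:
Δt_min = ℏ/(2ΔE)
Δt_min = (1.055e-34 J·s) / (2 × 7.015e-18 J)
Δt_min = 7.517e-18 s = 7.517 as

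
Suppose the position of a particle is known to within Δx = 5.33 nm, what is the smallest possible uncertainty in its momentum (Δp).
9.893 × 10^-27 kg·m/s

Using the Heisenberg uncertainty principle:
ΔxΔp ≥ ℏ/2

The minimum uncertainty in momentum is:
Δp_min = ℏ/(2Δx)
Δp_min = (1.055e-34 J·s) / (2 × 5.330e-09 m)
Δp_min = 9.893e-27 kg·m/s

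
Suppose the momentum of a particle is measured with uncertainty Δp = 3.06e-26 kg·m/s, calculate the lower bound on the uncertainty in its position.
1.723 nm

Using the Heisenberg uncertainty principle:
ΔxΔp ≥ ℏ/2

The minimum uncertainty in position is:
Δx_min = ℏ/(2Δp)
Δx_min = (1.055e-34 J·s) / (2 × 3.060e-26 kg·m/s)
Δx_min = 1.723e-09 m = 1.723 nm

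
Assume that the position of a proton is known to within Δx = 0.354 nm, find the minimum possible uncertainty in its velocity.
89.052 m/s

Using the Heisenberg uncertainty principle and Δp = mΔv:
ΔxΔp ≥ ℏ/2
Δx(mΔv) ≥ ℏ/2

The minimum uncertainty in velocity is:
Δv_min = ℏ/(2mΔx)
Δv_min = (1.055e-34 J·s) / (2 × 1.673e-27 kg × 3.540e-10 m)
Δv_min = 8.905e+01 m/s = 89.052 m/s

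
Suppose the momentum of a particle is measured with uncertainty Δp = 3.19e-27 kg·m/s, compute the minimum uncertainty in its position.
16.529 nm

Using the Heisenberg uncertainty principle:
ΔxΔp ≥ ℏ/2

The minimum uncertainty in position is:
Δx_min = ℏ/(2Δp)
Δx_min = (1.055e-34 J·s) / (2 × 3.190e-27 kg·m/s)
Δx_min = 1.653e-08 m = 16.529 nm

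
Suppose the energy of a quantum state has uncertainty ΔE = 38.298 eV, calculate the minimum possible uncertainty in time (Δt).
8.593 as

Using the energy-time uncertainty principle:
ΔEΔt ≥ ℏ/2

The minimum uncertainty in time is:
Δt_min = ℏ/(2ΔE)
Δt_min = (1.055e-34 J·s) / (2 × 6.136e-18 J)
Δt_min = 8.593e-18 s = 8.593 as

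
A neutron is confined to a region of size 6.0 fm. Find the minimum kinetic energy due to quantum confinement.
143.898 keV

Using the uncertainty principle:

1. Position uncertainty: Δx ≈ 6.000e-15 m
2. Minimum momentum uncertainty: Δp = ℏ/(2Δx) = 8.788e-21 kg·m/s
3. Minimum kinetic energy:
   KE = (Δp)²/(2m) = (8.788e-21)²/(2 × 1.675e-27 kg)
   KE = 2.305e-14 J = 143.898 keV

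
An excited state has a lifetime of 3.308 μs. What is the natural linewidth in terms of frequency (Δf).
24.056 kHz

Using the energy-time uncertainty principle and E = hf:
ΔEΔt ≥ ℏ/2
hΔf·Δt ≥ ℏ/2

The minimum frequency uncertainty is:
Δf = ℏ/(2hτ) = 1/(4πτ)
Δf = 1/(4π × 3.308e-06 s)
Δf = 2.406e+04 Hz = 24.056 kHz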